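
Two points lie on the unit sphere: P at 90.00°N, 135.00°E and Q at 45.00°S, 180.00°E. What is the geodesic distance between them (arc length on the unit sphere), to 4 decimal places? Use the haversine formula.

Let φ₁ = 1.5708 rad, φ₂ = -0.7854 rad, and Δλ = 0.7854 rad.
Haversine: a = sin²(Δφ/2) + cos φ₁ cos φ₂ sin²(Δλ/2) = 0.8536 + (0.0000)(0.7071)(0.1464) = 0.85355.
Central angle c = 2·arcsin(√a) = 2.35619 rad.
On the unit sphere the arc length equals the central angle: 2.3562.

2.3562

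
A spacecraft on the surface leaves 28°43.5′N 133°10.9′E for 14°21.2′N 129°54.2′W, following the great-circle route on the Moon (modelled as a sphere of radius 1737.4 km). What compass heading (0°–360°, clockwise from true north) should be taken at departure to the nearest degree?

74°

With φ₁ = 0.5013, φ₂ = 0.2505, Δλ = 1.6915 rad, the forward-azimuth formula gives
θ = atan2( sin Δλ cos φ₂ , cos φ₁ sin φ₂ − sin φ₁ cos φ₂ cos Δλ ) = atan2(0.9617, 0.2735) = 74.13°.
So the initial bearing is 74°.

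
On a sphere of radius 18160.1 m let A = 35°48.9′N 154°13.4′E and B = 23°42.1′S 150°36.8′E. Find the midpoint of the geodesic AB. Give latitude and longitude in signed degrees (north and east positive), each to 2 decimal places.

6.06°, 152.31°

The central angle between A and B is δ = 1.0405 rad.
With f = 0.5, the slerp weights are sin((1−f)δ)/sin δ = 0.5762 and sin(fδ)/sin δ = 0.5762.
Weighted sum of the unit vectors: (0.5762)·(-0.7302,0.3526,0.5852) + (0.5762)·(-0.7978,0.4493,-0.4020) = (-0.8805, 0.4621, 0.1056).
Converting back: φ = atan2(z, √(x²+y²)) = 6.06°, λ = atan2(y, x) = 152.31°.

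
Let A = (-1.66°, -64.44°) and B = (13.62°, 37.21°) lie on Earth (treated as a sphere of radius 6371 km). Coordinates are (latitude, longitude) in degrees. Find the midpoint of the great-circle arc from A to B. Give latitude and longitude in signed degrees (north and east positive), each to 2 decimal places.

Central angle δ = 1.7752 rad. Interpolating on the sphere with fraction f = 0.5:
P = [sin((1−f)δ)·A + sin(fδ)·B] / sin δ = 0.7921·A + 0.7921·B in Cartesian coordinates,
giving P = (0.9547, -0.2487, 0.1636), i.e. latitude 9.41°, longitude -14.60°.

9.41°, -14.60°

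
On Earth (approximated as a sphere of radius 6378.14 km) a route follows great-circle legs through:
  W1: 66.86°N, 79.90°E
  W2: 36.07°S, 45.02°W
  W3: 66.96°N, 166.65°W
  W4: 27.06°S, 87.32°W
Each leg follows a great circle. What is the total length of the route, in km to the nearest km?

42536 km

Leg W1→W2: central angle 2.3793 rad, distance 15175.3 km.
Leg W2→W3: central angle 2.3570 rad, distance 15033.6 km.
Leg W3→W4: central angle 1.9328 rad, distance 12327.4 km.
Total: 15175.3 + 15033.6 + 12327.4 ≈ 42536 km.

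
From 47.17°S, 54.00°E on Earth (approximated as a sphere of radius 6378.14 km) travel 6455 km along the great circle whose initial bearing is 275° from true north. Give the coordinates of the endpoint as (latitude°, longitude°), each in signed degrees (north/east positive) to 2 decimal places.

Angular distance δ = d/R = 6455/6378.14 = 1.01205 rad; initial bearing θ = 4.7997 rad.
sin φ₂ = sin φ₁ cos δ + cos φ₁ sin δ cos θ = (-0.7334)(0.5301) + (0.6798)(0.8479)(0.0872) = -0.3385, so φ₂ = -19.79°.
Δλ = atan2(sin θ sin δ cos φ₁, cos δ − sin φ₁ sin φ₂) = atan2(-0.5742, 0.2818) = -63.858°.
λ₂ = 54.000° − 63.858° = -9.86°.

-19.79°, -9.86°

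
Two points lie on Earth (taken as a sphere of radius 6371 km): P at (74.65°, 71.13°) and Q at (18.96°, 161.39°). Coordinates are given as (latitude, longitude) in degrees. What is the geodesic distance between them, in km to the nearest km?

In radians: φ₁ = 1.3029, φ₂ = 0.3309, Δλ = 90.260° = 1.5753 rad.
cos c = sin φ₁ sin φ₂ + cos φ₁ cos φ₂ cos Δλ = (0.9643)(0.3249) + (0.2647)(0.9457)(-0.0045) = 0.31218,
so c = arccos(0.31218) = 1.25331 rad.
Distance = R·c = 6371 × 1.2533 ≈ 7985 km.

7985 km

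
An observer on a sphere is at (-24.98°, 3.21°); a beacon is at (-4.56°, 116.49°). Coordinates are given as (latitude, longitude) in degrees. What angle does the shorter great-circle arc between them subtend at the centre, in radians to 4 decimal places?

With latitudes φ₁ = -24.980°, φ₂ = -4.560° and longitude difference Δλ = 113.280°:
Haversine: a = sin²(Δφ/2) + cos φ₁ cos φ₂ sin²(Δλ/2) = 0.0314 + (0.9065)(0.9968)(0.6976) = 0.66177.
Central angle c = 2·arcsin(√a) = 1.90027 rad.
So the angular separation is 1.9003 rad.

1.9003 rad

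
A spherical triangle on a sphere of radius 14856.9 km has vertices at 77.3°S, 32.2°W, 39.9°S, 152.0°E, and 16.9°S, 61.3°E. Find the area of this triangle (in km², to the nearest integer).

Side lengths (central angles): a = 1.3923, b = 1.2966, c = 1.0956 rad; semiperimeter s = 1.8923.
By l'Huilier's theorem, tan(E/4) = √[tan(s/2) tan((s−a)/2) tan((s−b)/2) tan((s−c)/2)], giving spherical excess E = 0.8428 rad.
Area = E·R² = 0.8428 × (14856.9)² ≈ 186031075 km².

186031075 km²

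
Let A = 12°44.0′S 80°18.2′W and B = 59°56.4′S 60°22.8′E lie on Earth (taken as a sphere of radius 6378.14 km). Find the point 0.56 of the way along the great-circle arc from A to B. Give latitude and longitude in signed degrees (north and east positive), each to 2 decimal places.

-63.01°, -43.91°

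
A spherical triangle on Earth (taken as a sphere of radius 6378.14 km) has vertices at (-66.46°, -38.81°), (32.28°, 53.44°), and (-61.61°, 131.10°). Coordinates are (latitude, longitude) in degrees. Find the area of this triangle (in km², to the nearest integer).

60540561 km²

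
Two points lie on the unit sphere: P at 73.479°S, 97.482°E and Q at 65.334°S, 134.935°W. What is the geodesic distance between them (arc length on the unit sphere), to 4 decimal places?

0.6454

With latitudes φ₁ = -73.479°, φ₂ = -65.334° and longitude difference Δλ = 127.583°:
cos c = sin φ₁ sin φ₂ + cos φ₁ cos φ₂ cos Δλ = (-0.9587)(-0.9088) + (0.2844)(0.4173)(-0.6099) = 0.79886,
so c = arccos(0.79886) = 0.64540 rad.
On the unit sphere the arc length equals the central angle: 0.6454.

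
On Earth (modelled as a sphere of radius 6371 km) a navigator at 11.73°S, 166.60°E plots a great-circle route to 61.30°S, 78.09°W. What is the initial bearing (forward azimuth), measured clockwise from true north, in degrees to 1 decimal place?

Δλ = 115.310° = 2.0125 rad.
y = sin Δλ · cos φ₂ = (0.9040)(0.4802) = 0.4341
x = cos φ₁ sin φ₂ − sin φ₁ cos φ₂ cos Δλ = (0.9791)(-0.8771) − (-0.2033)(0.4802)(-0.4275) = -0.9006
θ = atan2(y, x) = 154.26°, so the bearing is 154.3°.

154.3°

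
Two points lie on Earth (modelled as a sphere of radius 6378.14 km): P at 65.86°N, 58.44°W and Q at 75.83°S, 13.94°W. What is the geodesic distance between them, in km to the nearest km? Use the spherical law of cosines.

In radians: φ₁ = 1.1495, φ₂ = -1.3235, Δλ = 44.500° = 0.7767 rad.
cos c = sin φ₁ sin φ₂ + cos φ₁ cos φ₂ cos Δλ = (0.9125)(-0.9696) + (0.4090)(0.2448)(0.7133) = -0.81338,
so c = arccos(-0.81338) = 2.52073 rad.
Distance = R·c = 6378.14 × 2.5207 ≈ 16078 km.

16078 km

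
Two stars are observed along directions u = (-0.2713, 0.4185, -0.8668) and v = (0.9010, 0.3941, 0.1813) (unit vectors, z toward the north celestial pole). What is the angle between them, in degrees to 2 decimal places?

103.69°

u·v = -0.2367; |u| = 1.0000, |v| = 1.0000.
cos θ = (u·v)/(|u||v|) = -0.2367, so θ = 103.69°.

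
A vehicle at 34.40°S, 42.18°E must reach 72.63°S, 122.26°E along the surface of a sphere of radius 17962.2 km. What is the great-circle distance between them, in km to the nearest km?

Let φ₁ = -0.6004 rad, φ₂ = -1.2676 rad, and Δλ = 1.3977 rad.
cos c = sin φ₁ sin φ₂ + cos φ₁ cos φ₂ cos Δλ = (-0.5650)(-0.9544) + (0.8251)(0.2985)(0.1723) = 0.58164,
so c = arccos(0.58164) = 0.95005 rad.
Distance = R·c = 17962.2 × 0.9501 ≈ 17065 km.

17065 km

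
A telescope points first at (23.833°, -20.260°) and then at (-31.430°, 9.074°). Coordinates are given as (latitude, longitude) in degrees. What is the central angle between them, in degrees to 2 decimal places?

In radians: φ₁ = 0.4160, φ₂ = -0.5486, Δλ = 29.334° = 0.5120 rad.
Haversine: a = sin²(Δφ/2) + cos φ₁ cos φ₂ sin²(Δλ/2) = 0.2151 + (0.9147)(0.8533)(0.0641) = 0.26513.
Central angle c = 2·arcsin(√a) = 1.08181 rad.
So the angular separation is 61.98°.

61.98°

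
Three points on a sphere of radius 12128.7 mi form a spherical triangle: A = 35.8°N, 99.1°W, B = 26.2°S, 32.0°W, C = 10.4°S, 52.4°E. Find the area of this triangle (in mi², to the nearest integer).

285476242 mi²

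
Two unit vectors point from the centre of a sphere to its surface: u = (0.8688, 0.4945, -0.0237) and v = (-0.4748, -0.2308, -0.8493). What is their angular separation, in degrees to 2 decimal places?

u·v = -0.5065; |u| = 1.0000, |v| = 1.0000.
cos θ = (u·v)/(|u||v|) = -0.5065, so θ = 120.43°.

120.43°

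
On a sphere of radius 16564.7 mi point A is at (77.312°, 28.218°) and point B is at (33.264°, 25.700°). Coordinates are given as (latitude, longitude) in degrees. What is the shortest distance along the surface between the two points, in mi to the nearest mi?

With latitudes φ₁ = 77.312°, φ₂ = 33.264° and longitude difference Δλ = -2.518°:
cos c = sin φ₁ sin φ₂ + cos φ₁ cos φ₂ cos Δλ = (0.9756)(0.5485) + (0.2196)(0.8362)(0.9990) = 0.71858,
so c = arccos(0.71858) = 0.76904 rad.
Distance = R·c = 16564.7 × 0.7690 ≈ 12739 mi.

12739 mi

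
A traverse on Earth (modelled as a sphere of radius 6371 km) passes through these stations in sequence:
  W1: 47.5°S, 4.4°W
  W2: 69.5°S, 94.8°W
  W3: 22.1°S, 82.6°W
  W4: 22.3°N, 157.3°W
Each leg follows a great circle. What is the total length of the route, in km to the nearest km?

Leg W1→W2: central angle 0.8108 rad, distance 5165.5 km.
Leg W2→W3: central angle 0.8372 rad, distance 5333.8 km.
Leg W3→W4: central angle 1.4873 rad, distance 9475.3 km.
Total: 5165.5 + 5333.8 + 9475.3 ≈ 19975 km.

19975 km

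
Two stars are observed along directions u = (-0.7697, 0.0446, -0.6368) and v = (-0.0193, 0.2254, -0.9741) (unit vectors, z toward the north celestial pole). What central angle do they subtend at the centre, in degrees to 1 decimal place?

u·v = 0.6452; |u| = 1.0000, |v| = 1.0000.
cos θ = (u·v)/(|u||v|) = 0.6452, so θ = 49.8°.

49.8°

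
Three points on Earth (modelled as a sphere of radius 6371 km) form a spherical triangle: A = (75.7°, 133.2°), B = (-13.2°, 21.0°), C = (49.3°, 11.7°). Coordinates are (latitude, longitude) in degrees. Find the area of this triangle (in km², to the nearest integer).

Side lengths (central angles): a = 1.1002, b = 0.8626, c = 1.8882 rad; semiperimeter s = 1.9255.
By l'Huilier's theorem, tan(E/4) = √[tan(s/2) tan((s−a)/2) tan((s−b)/2) tan((s−c)/2)], giving spherical excess E = 0.3313 rad.
Area = E·R² = 0.3313 × (6371)² ≈ 13448483 km².

13448483 km²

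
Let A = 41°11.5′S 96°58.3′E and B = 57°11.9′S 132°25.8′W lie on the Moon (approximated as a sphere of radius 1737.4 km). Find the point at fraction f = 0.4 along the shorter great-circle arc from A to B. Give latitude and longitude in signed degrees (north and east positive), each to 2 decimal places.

The central angle between A and B is δ = 1.2784 rad.
With f = 0.4, the slerp weights are sin((1−f)δ)/sin δ = 0.7248 and sin(fδ)/sin δ = 0.5110.
Weighted sum of the unit vectors: (0.7248)·(-0.0913,0.7469,-0.6586) + (0.5110)·(-0.3655,-0.3999,-0.8406) = (-0.2530, 0.3370, -0.9069).
Converting back: φ = atan2(z, √(x²+y²)) = -65.08°, λ = atan2(y, x) = 126.89°.

-65.08°, 126.89°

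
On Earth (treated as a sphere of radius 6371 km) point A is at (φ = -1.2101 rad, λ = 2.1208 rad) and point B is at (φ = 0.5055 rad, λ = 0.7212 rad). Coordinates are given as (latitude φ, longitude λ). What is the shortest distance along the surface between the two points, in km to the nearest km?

12633 km

In radians: φ₁ = -1.2101, φ₂ = 0.5055, Δλ = -80.191° = -1.3996 rad.
cos c = sin φ₁ sin φ₂ + cos φ₁ cos φ₂ cos Δλ = (-0.9357)(0.4842) + (0.3529)(0.8749)(0.1704) = -0.40048,
so c = arccos(-0.40048) = 1.98284 rad.
Distance = R·c = 6371 × 1.9828 ≈ 12633 km.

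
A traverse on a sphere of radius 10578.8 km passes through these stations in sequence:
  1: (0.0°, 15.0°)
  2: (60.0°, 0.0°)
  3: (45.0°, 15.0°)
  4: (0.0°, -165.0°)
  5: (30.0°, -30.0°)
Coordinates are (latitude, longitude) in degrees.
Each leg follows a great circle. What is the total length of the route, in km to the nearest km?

63025 km

Leg 1→2: central angle 1.0668 rad, distance 11285.1 km.
Leg 2→3: central angle 0.3049 rad, distance 3225.4 km.
Leg 3→4: central angle 2.3562 rad, distance 24925.7 km.
Leg 4→5: central angle 2.2299 rad, distance 23589.2 km.
Total: 11285.1 + 3225.4 + 24925.7 + 23589.2 ≈ 63025 km.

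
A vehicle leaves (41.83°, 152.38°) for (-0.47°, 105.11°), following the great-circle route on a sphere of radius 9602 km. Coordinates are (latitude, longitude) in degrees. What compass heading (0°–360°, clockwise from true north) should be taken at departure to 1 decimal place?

With φ₁ = 0.7301, φ₂ = -0.0082, Δλ = -0.8250 rad, the forward-azimuth formula gives
θ = atan2( sin Δλ cos φ₂ , cos φ₁ sin φ₂ − sin φ₁ cos φ₂ cos Δλ ) = atan2(-0.7345, -0.4586) = -121.98°.
Adding 360° brings this into [0°, 360°): 238.0°.

238.0°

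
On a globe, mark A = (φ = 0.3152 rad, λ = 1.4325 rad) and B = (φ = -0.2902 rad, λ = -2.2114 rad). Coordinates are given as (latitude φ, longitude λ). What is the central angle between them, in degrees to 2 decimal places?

152.52°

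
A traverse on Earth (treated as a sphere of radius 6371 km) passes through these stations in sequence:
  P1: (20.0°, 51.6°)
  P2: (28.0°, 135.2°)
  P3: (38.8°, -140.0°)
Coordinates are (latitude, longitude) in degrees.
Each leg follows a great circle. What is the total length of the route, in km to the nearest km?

16063 km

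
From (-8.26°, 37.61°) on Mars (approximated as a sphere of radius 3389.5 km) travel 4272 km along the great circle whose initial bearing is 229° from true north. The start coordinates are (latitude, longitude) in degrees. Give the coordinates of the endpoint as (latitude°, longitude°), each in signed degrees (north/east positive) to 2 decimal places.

-41.46°, -35.91°

Angular distance δ = d/R = 4272/3389.5 = 1.26036 rad; initial bearing θ = 3.9968 rad.
sin φ₂ = sin φ₁ cos δ + cos φ₁ sin δ cos θ = (-0.1437)(0.3055) + (0.9896)(0.9522)(-0.6561) = -0.6621, so φ₂ = -41.46°.
Δλ = atan2(sin θ sin δ cos φ₁, cos δ − sin φ₁ sin φ₂) = atan2(-0.7112, 0.2103) = -73.523°.
λ₂ = 37.610° − 73.523° = -35.91°.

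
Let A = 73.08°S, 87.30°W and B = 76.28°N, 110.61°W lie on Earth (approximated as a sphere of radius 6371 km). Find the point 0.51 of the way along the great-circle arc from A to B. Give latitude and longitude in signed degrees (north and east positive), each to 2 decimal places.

3.13°, -97.83°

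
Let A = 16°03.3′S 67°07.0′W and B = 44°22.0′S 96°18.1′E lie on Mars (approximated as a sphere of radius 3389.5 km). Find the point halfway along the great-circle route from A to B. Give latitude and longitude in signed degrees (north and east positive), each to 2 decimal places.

The central angle between A and B is δ = 2.0545 rad.
With f = 0.5, the slerp weights are sin((1−f)δ)/sin δ = 0.9668 and sin(fδ)/sin δ = 0.9668.
Weighted sum of the unit vectors: (0.9668)·(0.3737,-0.8854,-0.2766) + (0.9668)·(-0.0785,0.7106,-0.6992) = (0.2854, -0.1690, -0.9434).
Converting back: φ = atan2(z, √(x²+y²)) = -70.63°, λ = atan2(y, x) = -30.63°.

-70.63°, -30.63°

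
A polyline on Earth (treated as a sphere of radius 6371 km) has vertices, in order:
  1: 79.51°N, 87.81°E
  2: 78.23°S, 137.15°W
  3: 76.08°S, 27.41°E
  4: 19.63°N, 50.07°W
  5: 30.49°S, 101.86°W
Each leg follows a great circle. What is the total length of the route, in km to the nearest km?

Leg 1→2: central angle 2.9924 rad, distance 19064.6 km.
Leg 2→3: central angle 0.4443 rad, distance 2830.5 km.
Leg 3→4: central angle 1.8514 rad, distance 11795.4 km.
Leg 4→5: central angle 1.2328 rad, distance 7854.3 km.
Total: 19064.6 + 2830.5 + 11795.4 + 7854.3 ≈ 41545 km.

41545 km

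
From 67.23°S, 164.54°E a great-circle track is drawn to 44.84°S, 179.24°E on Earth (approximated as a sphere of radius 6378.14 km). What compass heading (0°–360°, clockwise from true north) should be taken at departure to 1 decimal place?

26.6°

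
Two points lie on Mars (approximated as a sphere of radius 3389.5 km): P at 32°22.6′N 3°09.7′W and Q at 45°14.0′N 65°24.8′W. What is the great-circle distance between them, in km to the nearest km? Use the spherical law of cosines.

2894 km

In radians: φ₁ = 0.5651, φ₂ = 0.7895, Δλ = -62.252° = -1.0865 rad.
cos c = sin φ₁ sin φ₂ + cos φ₁ cos φ₂ cos Δλ = (0.5355)(0.7100) + (0.8445)(0.7042)(0.4656) = 0.65709,
so c = arccos(0.65709) = 0.85384 rad.
Distance = R·c = 3389.5 × 0.8538 ≈ 2894 km.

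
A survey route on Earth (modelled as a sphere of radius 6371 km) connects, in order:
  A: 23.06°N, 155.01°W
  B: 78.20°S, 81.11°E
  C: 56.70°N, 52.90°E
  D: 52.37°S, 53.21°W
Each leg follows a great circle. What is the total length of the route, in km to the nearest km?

Leg A→B: central angle 2.0809 rad, distance 13257.7 km.
Leg B→C: central angle 2.3735 rad, distance 15121.3 km.
Leg C→D: central angle 2.4264 rad, distance 15458.4 km.
Total: 13257.7 + 15121.3 + 15458.4 ≈ 43837 km.

43837 km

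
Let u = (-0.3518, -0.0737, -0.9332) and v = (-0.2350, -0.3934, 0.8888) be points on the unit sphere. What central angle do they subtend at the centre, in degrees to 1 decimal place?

135.9°

u·v = -0.7178; |u| = 1.0000, |v| = 1.0000.
cos θ = (u·v)/(|u||v|) = -0.7178, so θ = 135.9°.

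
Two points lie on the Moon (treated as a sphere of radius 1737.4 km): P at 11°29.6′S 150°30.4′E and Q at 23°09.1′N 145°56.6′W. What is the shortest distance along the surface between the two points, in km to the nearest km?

2158 km

With latitudes φ₁ = -11.493°, φ₂ = 23.152° and longitude difference Δλ = 63.550°:
cos c = sin φ₁ sin φ₂ + cos φ₁ cos φ₂ cos Δλ = (-0.1993)(0.3932) + (0.9799)(0.9195)(0.4454) = 0.32299,
so c = arccos(0.32299) = 1.24191 rad.
Distance = R·c = 1737.4 × 1.2419 ≈ 2158 km.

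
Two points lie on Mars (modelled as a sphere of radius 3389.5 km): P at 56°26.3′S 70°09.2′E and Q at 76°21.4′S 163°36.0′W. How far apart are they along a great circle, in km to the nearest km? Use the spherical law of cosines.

With latitudes φ₁ = -56.438°, φ₂ = -76.357° and longitude difference Δλ = 126.247°:
cos c = sin φ₁ sin φ₂ + cos φ₁ cos φ₂ cos Δλ = (-0.8333)(-0.9718) + (0.5528)(0.2359)(-0.5913) = 0.73268,
so c = arccos(0.73268) = 0.74855 rad.
Distance = R·c = 3389.5 × 0.7485 ≈ 2537 km.

2537 km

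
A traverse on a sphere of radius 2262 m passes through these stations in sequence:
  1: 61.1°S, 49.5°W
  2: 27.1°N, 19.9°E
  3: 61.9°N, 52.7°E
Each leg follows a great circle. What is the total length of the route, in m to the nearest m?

Leg 1→2: central angle 1.8208 rad, distance 4118.7 m.
Leg 2→3: central angle 0.7162 rad, distance 1620.1 m.
Total: 4118.7 + 1620.1 ≈ 5739 m.

5739 m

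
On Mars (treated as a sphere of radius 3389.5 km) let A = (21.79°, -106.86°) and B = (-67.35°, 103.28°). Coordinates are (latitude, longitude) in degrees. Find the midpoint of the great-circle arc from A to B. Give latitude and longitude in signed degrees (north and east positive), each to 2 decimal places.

-41.38°, -124.85°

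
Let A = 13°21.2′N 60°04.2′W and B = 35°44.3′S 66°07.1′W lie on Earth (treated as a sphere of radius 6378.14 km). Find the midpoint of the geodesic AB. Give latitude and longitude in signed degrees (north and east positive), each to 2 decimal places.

-11.21°, -62.82°

The central angle between A and B is δ = 0.8626 rad.
With f = 0.5, the slerp weights are sin((1−f)δ)/sin δ = 0.5504 and sin(fδ)/sin δ = 0.5504.
Weighted sum of the unit vectors: (0.5504)·(0.4855,-0.8432,0.2310) + (0.5504)·(0.3286,-0.7422,-0.5841) = (0.4481, -0.8726, -0.1944).
Converting back: φ = atan2(z, √(x²+y²)) = -11.21°, λ = atan2(y, x) = -62.82°.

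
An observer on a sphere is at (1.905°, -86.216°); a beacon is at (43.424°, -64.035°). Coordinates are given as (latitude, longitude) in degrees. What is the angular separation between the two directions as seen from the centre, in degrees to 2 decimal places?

Let φ₁ = 0.0332 rad, φ₂ = 0.7579 rad, and Δλ = 0.3871 rad.
Haversine: a = sin²(Δφ/2) + cos φ₁ cos φ₂ sin²(Δλ/2) = 0.1256 + (0.9994)(0.7263)(0.0370) = 0.15249.
Central angle c = 2·arcsin(√a) = 0.80235 rad.
So the angular separation is 45.97°.

45.97°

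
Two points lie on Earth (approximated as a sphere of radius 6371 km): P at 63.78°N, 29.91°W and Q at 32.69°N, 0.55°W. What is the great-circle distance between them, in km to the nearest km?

In radians: φ₁ = 1.1132, φ₂ = 0.5705, Δλ = 29.360° = 0.5124 rad.
cos c = sin φ₁ sin φ₂ + cos φ₁ cos φ₂ cos Δλ = (0.8971)(0.5401) + (0.4418)(0.8416)(0.8716) = 0.80860,
so c = arccos(0.80860) = 0.62903 rad.
Distance = R·c = 6371 × 0.6290 ≈ 4008 km.

4008 km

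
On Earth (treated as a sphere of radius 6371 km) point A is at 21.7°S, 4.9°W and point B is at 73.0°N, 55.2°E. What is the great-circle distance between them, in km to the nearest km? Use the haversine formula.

In radians: φ₁ = -0.3787, φ₂ = 1.2741, Δλ = 60.100° = 1.0489 rad.
Haversine: a = sin²(Δφ/2) + cos φ₁ cos φ₂ sin²(Δλ/2) = 0.5410 + (0.9291)(0.2924)(0.2508) = 0.60909.
Central angle c = 2·arcsin(√a) = 1.79074 rad.
Distance = R·c = 6371 × 1.7907 ≈ 11409 km.

11409 km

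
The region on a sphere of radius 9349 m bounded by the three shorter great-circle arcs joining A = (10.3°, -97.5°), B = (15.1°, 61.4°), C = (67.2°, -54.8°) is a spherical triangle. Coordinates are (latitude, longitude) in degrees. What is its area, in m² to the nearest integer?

Side lengths (central angles): a = 1.4958, b = 1.1096, c = 2.5674 rad; semiperimeter s = 2.5864.
By l'Huilier's theorem, tan(E/4) = √[tan(s/2) tan((s−a)/2) tan((s−b)/2) tan((s−c)/2)], giving spherical excess E = 0.5388 rad.
Area = E·R² = 0.5388 × (9349)² ≈ 47096118 m².

47096118 m²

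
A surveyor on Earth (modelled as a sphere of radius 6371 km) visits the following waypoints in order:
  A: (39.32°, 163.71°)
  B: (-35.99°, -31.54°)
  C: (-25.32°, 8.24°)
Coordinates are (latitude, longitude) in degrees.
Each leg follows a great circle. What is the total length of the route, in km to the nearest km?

22580 km

Leg A→B: central angle 2.9233 rad, distance 18624.4 km.
Leg B→C: central angle 0.6208 rad, distance 3955.3 km.
Total: 18624.4 + 3955.3 ≈ 22580 km.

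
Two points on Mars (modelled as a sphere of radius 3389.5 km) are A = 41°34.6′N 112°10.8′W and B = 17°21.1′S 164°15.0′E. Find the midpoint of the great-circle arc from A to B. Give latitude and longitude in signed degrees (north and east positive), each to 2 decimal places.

15.97°, -160.15°

Central angle δ = 1.6890 rad. Interpolating on the sphere with fraction f = 0.5:
P = [sin((1−f)δ)·A + sin(fδ)·B] / sin δ = 0.7529·A + 0.7529·B in Cartesian coordinates,
giving P = (-0.9043, -0.3265, 0.2751), i.e. latitude 15.97°, longitude -160.15°.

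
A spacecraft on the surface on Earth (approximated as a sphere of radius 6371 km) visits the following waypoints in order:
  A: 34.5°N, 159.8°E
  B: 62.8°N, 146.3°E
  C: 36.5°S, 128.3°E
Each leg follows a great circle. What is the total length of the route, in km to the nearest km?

14442 km

Leg A→B: central angle 0.5155 rad, distance 3284.0 km.
Leg B→C: central angle 1.7514 rad, distance 11157.9 km.
Total: 3284.0 + 11157.9 ≈ 14442 km.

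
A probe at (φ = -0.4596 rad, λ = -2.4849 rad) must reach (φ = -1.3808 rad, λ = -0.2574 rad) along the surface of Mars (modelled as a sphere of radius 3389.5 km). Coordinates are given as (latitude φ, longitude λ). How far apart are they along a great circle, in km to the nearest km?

With latitudes φ₁ = -26.333°, φ₂ = -79.114° and longitude difference Δλ = 127.626°:
Haversine: a = sin²(Δφ/2) + cos φ₁ cos φ₂ sin²(Δλ/2) = 0.1976 + (0.8962)(0.1889)(0.8053) = 0.33386.
Central angle c = 2·arcsin(√a) = 1.23208 rad.
Distance = R·c = 3389.5 × 1.2321 ≈ 4176 km.

4176 km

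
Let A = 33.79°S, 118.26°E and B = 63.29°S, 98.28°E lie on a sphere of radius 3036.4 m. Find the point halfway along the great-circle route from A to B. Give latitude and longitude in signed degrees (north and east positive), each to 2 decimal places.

-48.93°, 111.27°

Central angle δ = 0.5588 rad. Interpolating on the sphere with fraction f = 0.5:
P = [sin((1−f)δ)·A + sin(fδ)·B] / sin δ = 0.5202·A + 0.5202·B in Cartesian coordinates,
giving P = (-0.2384, 0.6121, -0.7540), i.e. latitude -48.93°, longitude 111.27°.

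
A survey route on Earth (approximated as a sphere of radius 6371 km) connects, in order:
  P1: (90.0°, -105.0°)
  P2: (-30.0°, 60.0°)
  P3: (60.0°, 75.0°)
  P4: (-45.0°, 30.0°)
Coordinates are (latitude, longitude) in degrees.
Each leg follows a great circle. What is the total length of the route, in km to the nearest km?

Leg P1→P2: central angle 2.0944 rad, distance 13343.4 km.
Leg P2→P3: central angle 1.5856 rad, distance 10101.5 km.
Leg P3→P4: central angle 1.9416 rad, distance 12370.0 km.
Total: 13343.4 + 10101.5 + 12370.0 ≈ 35815 km.

35815 km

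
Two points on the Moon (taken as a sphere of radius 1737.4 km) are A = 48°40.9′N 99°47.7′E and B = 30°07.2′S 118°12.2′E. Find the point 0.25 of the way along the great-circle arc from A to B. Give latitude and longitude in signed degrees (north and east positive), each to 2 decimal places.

29.14°, 106.06°

The central angle between A and B is δ = 1.4051 rad.
With f = 0.25, the slerp weights are sin((1−f)δ)/sin δ = 0.8814 and sin(fδ)/sin δ = 0.3489.
Weighted sum of the unit vectors: (0.8814)·(-0.1123,0.6506,0.7511) + (0.3489)·(-0.4088,0.7623,-0.5018) = (-0.2416, 0.8394, 0.4869).
Converting back: φ = atan2(z, √(x²+y²)) = 29.14°, λ = atan2(y, x) = 106.06°.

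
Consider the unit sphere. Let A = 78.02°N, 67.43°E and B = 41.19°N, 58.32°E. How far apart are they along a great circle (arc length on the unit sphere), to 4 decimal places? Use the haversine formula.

0.6461

With latitudes φ₁ = 78.020°, φ₂ = 41.190° and longitude difference Δλ = -9.110°:
Haversine: a = sin²(Δφ/2) + cos φ₁ cos φ₂ sin²(Δλ/2) = 0.0998 + (0.2076)(0.7525)(0.0063) = 0.10078.
Central angle c = 2·arcsin(√a) = 0.64608 rad.
On the unit sphere the arc length equals the central angle: 0.6461.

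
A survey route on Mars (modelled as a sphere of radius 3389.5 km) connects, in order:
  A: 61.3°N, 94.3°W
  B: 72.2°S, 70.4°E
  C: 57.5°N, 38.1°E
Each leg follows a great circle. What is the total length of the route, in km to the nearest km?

17703 km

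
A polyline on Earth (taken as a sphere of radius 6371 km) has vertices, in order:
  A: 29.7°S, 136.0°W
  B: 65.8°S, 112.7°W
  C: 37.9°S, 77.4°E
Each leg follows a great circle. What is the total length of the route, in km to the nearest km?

12770 km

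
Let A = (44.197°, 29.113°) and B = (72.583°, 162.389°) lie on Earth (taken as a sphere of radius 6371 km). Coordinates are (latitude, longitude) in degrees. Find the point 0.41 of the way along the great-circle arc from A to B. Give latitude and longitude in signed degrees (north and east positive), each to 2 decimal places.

66.85°, 44.46°

Central angle δ = 1.0262 rad. Interpolating on the sphere with fraction f = 0.41:
P = [sin((1−f)δ)·A + sin(fδ)·B] / sin δ = 0.6654·A + 0.4775·B in Cartesian coordinates,
giving P = (0.2806, 0.2753, 0.9195), i.e. latitude 66.85°, longitude 44.46°.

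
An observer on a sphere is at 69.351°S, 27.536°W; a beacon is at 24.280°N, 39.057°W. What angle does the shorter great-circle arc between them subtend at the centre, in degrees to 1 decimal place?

94.0°

With latitudes φ₁ = -69.351°, φ₂ = 24.280° and longitude difference Δλ = -11.521°:
cos c = sin φ₁ sin φ₂ + cos φ₁ cos φ₂ cos Δλ = (-0.9358)(0.4112) + (0.3526)(0.9115)(0.9799) = -0.06981,
so c = arccos(-0.06981) = 1.64066 rad.
So the angular separation is 94.0°.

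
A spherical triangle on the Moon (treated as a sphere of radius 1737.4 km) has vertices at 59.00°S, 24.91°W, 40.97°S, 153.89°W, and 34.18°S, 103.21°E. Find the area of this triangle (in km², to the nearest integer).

2878237 km²

Side lengths (central angles): a = 1.3399, b = 1.3505, c = 1.2478 rad; semiperimeter s = 1.9691.
By l'Huilier's theorem, tan(E/4) = √[tan(s/2) tan((s−a)/2) tan((s−b)/2) tan((s−c)/2)], giving spherical excess E = 0.9535 rad.
Area = E·R² = 0.9535 × (1737.4)² ≈ 2878237 km².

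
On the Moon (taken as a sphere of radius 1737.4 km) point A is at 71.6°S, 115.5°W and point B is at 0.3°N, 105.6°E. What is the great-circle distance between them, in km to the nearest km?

3155 km

With latitudes φ₁ = -71.600°, φ₂ = 0.300° and longitude difference Δλ = -138.900°:
cos c = sin φ₁ sin φ₂ + cos φ₁ cos φ₂ cos Δλ = (-0.9489)(0.0052) + (0.3156)(1.0000)(-0.7536) = -0.24283,
so c = arccos(-0.24283) = 1.81607 rad.
Distance = R·c = 1737.4 × 1.8161 ≈ 3155 km.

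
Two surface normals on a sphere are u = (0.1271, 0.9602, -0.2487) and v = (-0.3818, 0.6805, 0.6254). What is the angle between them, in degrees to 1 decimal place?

u·v = 0.4494; |u| = 1.0000, |v| = 1.0000.
cos θ = (u·v)/(|u||v|) = 0.4494, so θ = 63.3°.

63.3°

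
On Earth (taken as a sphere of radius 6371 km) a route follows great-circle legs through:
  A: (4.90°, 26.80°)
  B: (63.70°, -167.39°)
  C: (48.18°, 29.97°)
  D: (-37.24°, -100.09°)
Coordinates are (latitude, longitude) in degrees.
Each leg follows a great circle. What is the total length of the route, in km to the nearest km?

35615 km

Leg A→B: central angle 1.9299 rad, distance 12295.2 km.
Leg B→C: central angle 1.1744 rad, distance 7481.9 km.
Leg C→D: central angle 2.4859 rad, distance 15837.7 km.
Total: 12295.2 + 7481.9 + 15837.7 ≈ 35615 km.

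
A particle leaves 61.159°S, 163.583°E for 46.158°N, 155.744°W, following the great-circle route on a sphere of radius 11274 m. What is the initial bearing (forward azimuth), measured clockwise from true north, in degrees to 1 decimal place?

29.2°

Δλ = 40.673° = 0.7099 rad.
y = sin Δλ · cos φ₂ = (0.6517)(0.6927) = 0.4514
x = cos φ₁ sin φ₂ − sin φ₁ cos φ₂ cos Δλ = (0.4824)(0.7213) − (-0.8760)(0.6927)(0.7584) = 0.8081
θ = atan2(y, x) = 29.19°, so the bearing is 29.2°.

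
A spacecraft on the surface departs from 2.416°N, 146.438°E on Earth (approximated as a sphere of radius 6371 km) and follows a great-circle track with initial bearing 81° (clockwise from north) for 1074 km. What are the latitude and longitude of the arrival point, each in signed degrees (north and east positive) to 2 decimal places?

3.89°, 156.00°

Angular distance δ = d/R = 1074/6371 = 0.16858 rad; initial bearing θ = 1.4137 rad.
sin φ₂ = sin φ₁ cos δ + cos φ₁ sin δ cos θ = (0.0422)(0.9858) + (0.9991)(0.1678)(0.1564) = 0.0678, so φ₂ = 3.89°.
Δλ = atan2(sin θ sin δ cos φ₁, cos δ − sin φ₁ sin φ₂) = atan2(0.1656, 0.9830) = 9.561°.
λ₂ = 146.438° + 9.561° = 156.00°.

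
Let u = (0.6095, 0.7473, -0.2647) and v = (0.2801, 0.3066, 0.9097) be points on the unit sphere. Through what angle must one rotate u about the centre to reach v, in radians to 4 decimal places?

u·v = 0.1590; |u| = 1.0000, |v| = 1.0000.
cos θ = (u·v)/(|u||v|) = 0.1590, so θ = 1.4111 rad.

1.4111 rad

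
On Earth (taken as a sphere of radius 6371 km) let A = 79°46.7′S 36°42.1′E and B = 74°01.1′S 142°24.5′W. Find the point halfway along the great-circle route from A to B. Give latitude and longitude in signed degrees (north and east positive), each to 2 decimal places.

-87.12°, -140.80°

Central angle δ = 0.4573 rad. Interpolating on the sphere with fraction f = 0.5:
P = [sin((1−f)δ)·A + sin(fδ)·B] / sin δ = 0.5134·A + 0.5134·B in Cartesian coordinates,
giving P = (-0.0390, -0.0318, -0.9987), i.e. latitude -87.12°, longitude -140.80°.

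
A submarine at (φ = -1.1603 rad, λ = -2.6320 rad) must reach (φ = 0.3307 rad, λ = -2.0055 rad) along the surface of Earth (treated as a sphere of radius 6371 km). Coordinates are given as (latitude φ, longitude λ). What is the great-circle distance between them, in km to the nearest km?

In radians: φ₁ = -1.1603, φ₂ = 0.3307, Δλ = 35.896° = 0.6265 rad.
cos c = sin φ₁ sin φ₂ + cos φ₁ cos φ₂ cos Δλ = (-0.9169)(0.3247) + (0.3991)(0.9458)(0.8101) = 0.00803,
so c = arccos(0.00803) = 1.56277 rad.
Distance = R·c = 6371 × 1.5628 ≈ 9956 km.

9956 km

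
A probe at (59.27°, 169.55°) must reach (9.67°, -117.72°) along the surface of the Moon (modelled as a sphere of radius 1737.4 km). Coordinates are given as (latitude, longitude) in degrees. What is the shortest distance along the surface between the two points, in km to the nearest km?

Let φ₁ = 1.0345 rad, φ₂ = 0.1688 rad, and Δλ = 1.2694 rad.
Haversine: a = sin²(Δφ/2) + cos φ₁ cos φ₂ sin²(Δλ/2) = 0.1759 + (0.5110)(0.9858)(0.3516) = 0.35303.
Central angle c = 2·arcsin(√a) = 1.27246 rad.
Distance = R·c = 1737.4 × 1.2725 ≈ 2211 km.

2211 km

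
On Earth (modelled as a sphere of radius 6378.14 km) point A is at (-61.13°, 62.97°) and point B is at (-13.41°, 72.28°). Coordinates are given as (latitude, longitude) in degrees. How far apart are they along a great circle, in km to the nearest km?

Let φ₁ = -1.0669 rad, φ₂ = -0.2340 rad, and Δλ = 0.1625 rad.
cos c = sin φ₁ sin φ₂ + cos φ₁ cos φ₂ cos Δλ = (-0.8757)(-0.2319) + (0.4828)(0.9727)(0.9868) = 0.66657,
so c = arccos(0.66657) = 0.84120 rad.
Distance = R·c = 6378.14 × 0.8412 ≈ 5365 km.

5365 km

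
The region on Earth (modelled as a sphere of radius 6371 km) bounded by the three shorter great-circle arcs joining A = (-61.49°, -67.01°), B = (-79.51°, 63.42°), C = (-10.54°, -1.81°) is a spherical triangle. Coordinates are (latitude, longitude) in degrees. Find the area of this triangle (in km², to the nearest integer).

18127351 km²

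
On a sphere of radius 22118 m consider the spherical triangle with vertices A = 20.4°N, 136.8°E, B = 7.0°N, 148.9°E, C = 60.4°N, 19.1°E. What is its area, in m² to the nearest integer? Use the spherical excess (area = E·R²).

47075683 m²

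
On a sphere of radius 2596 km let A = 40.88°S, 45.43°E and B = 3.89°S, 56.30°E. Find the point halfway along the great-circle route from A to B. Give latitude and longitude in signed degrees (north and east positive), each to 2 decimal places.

-22.47°, 51.62°

Central angle δ = 0.6678 rad. Interpolating on the sphere with fraction f = 0.5:
P = [sin((1−f)δ)·A + sin(fδ)·B] / sin δ = 0.5292·A + 0.5292·B in Cartesian coordinates,
giving P = (0.5738, 0.7243, -0.3823), i.e. latitude -22.47°, longitude 51.62°.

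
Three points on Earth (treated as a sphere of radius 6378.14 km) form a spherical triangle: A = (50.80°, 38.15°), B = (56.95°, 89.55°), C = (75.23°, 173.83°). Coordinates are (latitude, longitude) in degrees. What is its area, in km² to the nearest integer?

6677242 km²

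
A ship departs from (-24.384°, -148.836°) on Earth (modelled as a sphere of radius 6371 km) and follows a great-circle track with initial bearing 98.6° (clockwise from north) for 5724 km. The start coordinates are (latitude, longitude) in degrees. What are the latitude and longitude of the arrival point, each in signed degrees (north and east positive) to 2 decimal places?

Angular distance δ = d/R = 5724/6371 = 0.89845 rad; initial bearing θ = 1.7209 rad.
sin φ₂ = sin φ₁ cos δ + cos φ₁ sin δ cos θ = (-0.4129)(0.6228) + (0.9108)(0.7824)(-0.1495) = -0.3637, so φ₂ = -21.33°.
Δλ = atan2(sin θ sin δ cos φ₁, cos δ − sin φ₁ sin φ₂) = atan2(0.7046, 0.4727) = 56.143°.
λ₂ = -148.836° + 56.143° = -92.69°.

-21.33°, -92.69°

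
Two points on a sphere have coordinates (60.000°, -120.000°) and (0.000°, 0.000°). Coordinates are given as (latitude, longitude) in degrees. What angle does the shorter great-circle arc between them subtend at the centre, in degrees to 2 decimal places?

104.48°

In radians: φ₁ = 1.0472, φ₂ = 0.0000, Δλ = 120.000° = 2.0944 rad.
cos c = sin φ₁ sin φ₂ + cos φ₁ cos φ₂ cos Δλ = (0.8660)(0.0000) + (0.5000)(1.0000)(-0.5000) = -0.25000,
so c = arccos(-0.25000) = 1.82348 rad.
So the angular separation is 104.48°.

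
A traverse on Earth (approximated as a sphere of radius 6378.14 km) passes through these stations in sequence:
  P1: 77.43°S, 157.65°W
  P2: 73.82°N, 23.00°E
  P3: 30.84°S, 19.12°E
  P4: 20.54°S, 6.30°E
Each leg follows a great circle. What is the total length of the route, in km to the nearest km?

Leg P1→P2: central angle 3.0785 rad, distance 19635.3 km.
Leg P2→P3: central angle 1.8272 rad, distance 11654.3 km.
Leg P3→P4: central angle 0.2697 rad, distance 1720.4 km.
Total: 19635.3 + 11654.3 + 1720.4 ≈ 33010 km.

33010 km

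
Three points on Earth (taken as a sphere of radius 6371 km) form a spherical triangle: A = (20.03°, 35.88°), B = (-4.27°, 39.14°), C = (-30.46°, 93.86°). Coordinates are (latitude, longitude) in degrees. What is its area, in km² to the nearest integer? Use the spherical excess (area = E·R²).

7926533 km²

Side lengths (central angles): a = 1.0072, b = 1.3122, c = 0.4278 rad; semiperimeter s = 1.3736.
By l'Huilier's theorem, tan(E/4) = √[tan(s/2) tan((s−a)/2) tan((s−b)/2) tan((s−c)/2)], giving spherical excess E = 0.1953 rad.
Area = E·R² = 0.1953 × (6371)² ≈ 7926533 km².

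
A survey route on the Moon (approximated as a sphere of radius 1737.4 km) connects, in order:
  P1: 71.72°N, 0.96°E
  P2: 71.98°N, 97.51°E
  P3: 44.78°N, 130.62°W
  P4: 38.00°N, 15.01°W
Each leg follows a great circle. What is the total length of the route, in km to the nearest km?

4981 km

Leg P1→P2: central angle 0.4693 rad, distance 815.3 km.
Leg P2→P3: central angle 1.0201 rad, distance 1772.3 km.
Leg P3→P4: central angle 1.3777 rad, distance 2393.6 km.
Total: 815.3 + 1772.3 + 2393.6 ≈ 4981 km.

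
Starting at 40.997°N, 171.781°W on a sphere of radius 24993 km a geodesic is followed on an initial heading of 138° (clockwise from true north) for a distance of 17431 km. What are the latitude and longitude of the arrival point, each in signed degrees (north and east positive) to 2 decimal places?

Angular distance δ = d/R = 17431/24993 = 0.69744 rad; initial bearing θ = 2.4086 rad.
sin φ₂ = sin φ₁ cos δ + cos φ₁ sin δ cos θ = (0.6560)(0.7665) + (0.7547)(0.6423)(-0.7431) = 0.1426, so φ₂ = 8.20°.
Δλ = atan2(sin θ sin δ cos φ₁, cos δ − sin φ₁ sin φ₂) = atan2(0.3244, 0.6729) = 25.734°.
λ₂ = -171.781° + 25.734° = -146.05°.

8.20°, -146.05°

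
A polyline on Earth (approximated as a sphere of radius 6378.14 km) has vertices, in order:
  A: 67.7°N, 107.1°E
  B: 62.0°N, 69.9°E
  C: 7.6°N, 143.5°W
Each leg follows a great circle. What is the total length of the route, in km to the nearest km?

Leg A→B: central angle 0.2880 rad, distance 1837.0 km.
Leg B→C: central angle 1.8460 rad, distance 11773.9 km.
Total: 1837.0 + 11773.9 ≈ 13611 km.

13611 km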